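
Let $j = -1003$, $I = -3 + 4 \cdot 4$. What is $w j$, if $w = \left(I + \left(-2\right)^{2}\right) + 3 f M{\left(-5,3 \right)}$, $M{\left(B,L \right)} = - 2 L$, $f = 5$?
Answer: $73219$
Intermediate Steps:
$I = 13$ ($I = -3 + 16 = 13$)
$w = -73$ ($w = \left(13 + \left(-2\right)^{2}\right) + 3 \cdot 5 \left(\left(-2\right) 3\right) = \left(13 + 4\right) + 15 \left(-6\right) = 17 - 90 = -73$)
$w j = \left(-73\right) \left(-1003\right) = 73219$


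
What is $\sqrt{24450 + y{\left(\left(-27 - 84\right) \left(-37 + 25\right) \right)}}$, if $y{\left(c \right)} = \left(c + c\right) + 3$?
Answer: $3 \sqrt{3013} \approx 164.67$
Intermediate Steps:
$y{\left(c \right)} = 3 + 2 c$ ($y{\left(c \right)} = 2 c + 3 = 3 + 2 c$)
$\sqrt{24450 + y{\left(\left(-27 - 84\right) \left(-37 + 25\right) \right)}} = \sqrt{24450 + \left(3 + 2 \left(-27 - 84\right) \left(-37 + 25\right)\right)} = \sqrt{24450 + \left(3 + 2 \left(\left(-111\right) \left(-12\right)\right)\right)} = \sqrt{24450 + \left(3 + 2 \cdot 1332\right)} = \sqrt{24450 + \left(3 + 2664\right)} = \sqrt{24450 + 2667} = \sqrt{27117} = 3 \sqrt{3013}$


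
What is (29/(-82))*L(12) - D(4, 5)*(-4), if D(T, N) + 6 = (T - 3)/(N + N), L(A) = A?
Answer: -5708/205 ≈ -27.844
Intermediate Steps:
D(T, N) = -6 + (-3 + T)/(2*N) (D(T, N) = -6 + (T - 3)/(N + N) = -6 + (-3 + T)/((2*N)) = -6 + (-3 + T)*(1/(2*N)) = -6 + (-3 + T)/(2*N))
(29/(-82))*L(12) - D(4, 5)*(-4) = (29/(-82))*12 - (-3 + 4 - 12*5)/(2*5)*(-4) = (29*(-1/82))*12 - (-3 + 4 - 60)/(2*5)*(-4) = -29/82*12 - (-59)/(2*5)*(-4) = -174/41 - 1*(-59/10)*(-4) = -174/41 + (59/10)*(-4) = -174/41 - 118/5 = -5708/205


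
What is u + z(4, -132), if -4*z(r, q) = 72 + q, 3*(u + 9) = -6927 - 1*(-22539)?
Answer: 5210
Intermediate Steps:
u = 5195 (u = -9 + (-6927 - 1*(-22539))/3 = -9 + (-6927 + 22539)/3 = -9 + (⅓)*15612 = -9 + 5204 = 5195)
z(r, q) = -18 - q/4 (z(r, q) = -(72 + q)/4 = -18 - q/4)
u + z(4, -132) = 5195 + (-18 - ¼*(-132)) = 5195 + (-18 + 33) = 5195 + 15 = 5210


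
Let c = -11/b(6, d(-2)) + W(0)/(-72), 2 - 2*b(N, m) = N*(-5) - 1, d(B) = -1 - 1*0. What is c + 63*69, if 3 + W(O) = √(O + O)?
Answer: 34771/8 ≈ 4346.4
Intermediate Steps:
d(B) = -1 (d(B) = -1 + 0 = -1)
b(N, m) = 3/2 + 5*N/2 (b(N, m) = 1 - (N*(-5) - 1)/2 = 1 - (-5*N - 1)/2 = 1 - (-1 - 5*N)/2 = 1 + (½ + 5*N/2) = 3/2 + 5*N/2)
W(O) = -3 + √2*√O (W(O) = -3 + √(O + O) = -3 + √(2*O) = -3 + √2*√O)
c = -5/8 (c = -11/(3/2 + (5/2)*6) + (-3 + √2*√0)/(-72) = -11/(3/2 + 15) + (-3 + √2*0)*(-1/72) = -11/33/2 + (-3 + 0)*(-1/72) = -11*2/33 - 3*(-1/72) = -⅔ + 1/24 = -5/8 ≈ -0.62500)
c + 63*69 = -5/8 + 63*69 = -5/8 + 4347 = 34771/8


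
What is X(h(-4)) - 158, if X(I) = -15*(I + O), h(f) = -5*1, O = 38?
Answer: -653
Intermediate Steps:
h(f) = -5
X(I) = -570 - 15*I (X(I) = -15*(I + 38) = -15*(38 + I) = -570 - 15*I)
X(h(-4)) - 158 = (-570 - 15*(-5)) - 158 = (-570 + 75) - 158 = -495 - 158 = -653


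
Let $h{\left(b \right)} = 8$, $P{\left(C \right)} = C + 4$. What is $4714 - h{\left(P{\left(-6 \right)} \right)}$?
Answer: $4706$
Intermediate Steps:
$P{\left(C \right)} = 4 + C$
$4714 - h{\left(P{\left(-6 \right)} \right)} = 4714 - 8 = 4706$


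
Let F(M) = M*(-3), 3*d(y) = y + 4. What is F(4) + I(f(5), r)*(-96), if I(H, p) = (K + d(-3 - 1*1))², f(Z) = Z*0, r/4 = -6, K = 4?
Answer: -1548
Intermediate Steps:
d(y) = 4/3 + y/3 (d(y) = (y + 4)/3 = (4 + y)/3 = 4/3 + y/3)
F(M) = -3*M
r = -24 (r = 4*(-6) = -24)
f(Z) = 0
I(H, p) = 16 (I(H, p) = (4 + (4/3 + (-3 - 1*1)/3))² = (4 + (4/3 + (-3 - 1)/3))² = (4 + (4/3 + (⅓)*(-4)))² = (4 + (4/3 - 4/3))² = (4 + 0)² = 4² = 16)
F(4) + I(f(5), r)*(-96) = -3*4 + 16*(-96) = -12 - 1536 = -1548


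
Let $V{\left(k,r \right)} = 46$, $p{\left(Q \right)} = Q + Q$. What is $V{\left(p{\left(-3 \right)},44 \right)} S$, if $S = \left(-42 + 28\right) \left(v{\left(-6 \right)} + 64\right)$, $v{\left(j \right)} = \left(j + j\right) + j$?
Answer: $-29624$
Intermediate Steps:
$p{\left(Q \right)} = 2 Q$
$v{\left(j \right)} = 3 j$ ($v{\left(j \right)} = 2 j + j = 3 j$)
$S = -644$ ($S = \left(-42 + 28\right) \left(3 \left(-6\right) + 64\right) = - 14 \left(-18 + 64\right) = \left(-14\right) 46 = -644$)
$V{\left(p{\left(-3 \right)},44 \right)} S = 46 \left(-644\right) = -29624$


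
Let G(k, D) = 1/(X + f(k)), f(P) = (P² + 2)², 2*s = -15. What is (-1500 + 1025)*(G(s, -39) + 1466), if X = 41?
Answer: -7652191670/10989 ≈ -6.9635e+5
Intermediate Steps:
s = -15/2 (s = (½)*(-15) = -15/2 ≈ -7.5000)
f(P) = (2 + P²)²
G(k, D) = 1/(41 + (2 + k²)²)
(-1500 + 1025)*(G(s, -39) + 1466) = (-1500 + 1025)*(1/(41 + (2 + (-15/2)²)²) + 1466) = -475*(1/(41 + (2 + 225/4)²) + 1466) = -475*(1/(41 + (233/4)²) + 1466) = -475*(1/(41 + 54289/16) + 1466) = -475*(1/(54945/16) + 1466) = -475*(16/54945 + 1466) = -475*80549386/54945 = -7652191670/10989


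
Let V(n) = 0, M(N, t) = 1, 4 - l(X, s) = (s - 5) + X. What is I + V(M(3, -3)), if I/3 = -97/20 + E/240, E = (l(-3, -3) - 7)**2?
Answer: -55/4 ≈ -13.750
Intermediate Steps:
l(X, s) = 9 - X - s (l(X, s) = 4 - ((s - 5) + X) = 4 - ((-5 + s) + X) = 4 - (-5 + X + s) = 4 + (5 - X - s) = 9 - X - s)
E = 64 (E = ((9 - 1*(-3) - 1*(-3)) - 7)**2 = ((9 + 3 + 3) - 7)**2 = (15 - 7)**2 = 8**2 = 64)
I = -55/4 (I = 3*(-97/20 + 64/240) = 3*(-97*1/20 + 64*(1/240)) = 3*(-97/20 + 4/15) = 3*(-55/12) = -55/4 ≈ -13.750)
I + V(M(3, -3)) = -55/4 + 0 = -55/4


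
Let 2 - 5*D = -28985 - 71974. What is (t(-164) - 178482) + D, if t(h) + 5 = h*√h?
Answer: -791474/5 - 328*I*√41 ≈ -1.5829e+5 - 2100.2*I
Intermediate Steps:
t(h) = -5 + h^(3/2) (t(h) = -5 + h*√h = -5 + h^(3/2))
D = 100961/5 (D = ⅖ - (-28985 - 71974)/5 = ⅖ - ⅕*(-100959) = ⅖ + 100959/5 = 100961/5 ≈ 20192.)
(t(-164) - 178482) + D = ((-5 + (-164)^(3/2)) - 178482) + 100961/5 = ((-5 - 328*I*√41) - 178482) + 100961/5 = (-178487 - 328*I*√41) + 100961/5 = -791474/5 - 328*I*√41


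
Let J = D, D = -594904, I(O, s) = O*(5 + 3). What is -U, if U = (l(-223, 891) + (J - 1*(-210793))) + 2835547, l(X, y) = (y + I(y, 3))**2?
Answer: -66755797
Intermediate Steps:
I(O, s) = 8*O (I(O, s) = O*8 = 8*O)
J = -594904
l(X, y) = 81*y**2 (l(X, y) = (y + 8*y)**2 = (9*y)**2 = 81*y**2)
U = 66755797 (U = (81*891**2 + (-594904 - 1*(-210793))) + 2835547 = (81*793881 + (-594904 + 210793)) + 2835547 = (64304361 - 384111) + 2835547 = 63920250 + 2835547 = 66755797)
-U = -1*66755797 = -66755797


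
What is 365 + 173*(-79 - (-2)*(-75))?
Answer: -39252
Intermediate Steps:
365 + 173*(-79 - (-2)*(-75)) = 365 + 173*(-79 - 1*150) = 365 + 173*(-79 - 150) = 365 + 173*(-229) = 365 - 39617 = -39252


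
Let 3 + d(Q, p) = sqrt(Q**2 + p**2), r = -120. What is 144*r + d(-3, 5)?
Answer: -17283 + sqrt(34) ≈ -17277.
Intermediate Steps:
d(Q, p) = -3 + sqrt(Q**2 + p**2)
144*r + d(-3, 5) = 144*(-120) + (-3 + sqrt((-3)**2 + 5**2)) = -17280 + (-3 + sqrt(9 + 25)) = -17280 + (-3 + sqrt(34)) = -17283 + sqrt(34)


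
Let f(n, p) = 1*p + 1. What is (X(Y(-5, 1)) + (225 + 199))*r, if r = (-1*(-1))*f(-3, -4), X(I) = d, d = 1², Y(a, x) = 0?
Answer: -1275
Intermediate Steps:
d = 1
X(I) = 1
f(n, p) = 1 + p (f(n, p) = p + 1 = 1 + p)
r = -3 (r = (-1*(-1))*(1 - 4) = 1*(-3) = -3)
(X(Y(-5, 1)) + (225 + 199))*r = (1 + (225 + 199))*(-3) = (1 + 424)*(-3) = 425*(-3) = -1275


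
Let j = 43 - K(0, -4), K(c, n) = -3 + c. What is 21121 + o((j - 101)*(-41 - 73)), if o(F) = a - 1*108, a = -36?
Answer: 20977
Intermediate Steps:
j = 46 (j = 43 - (-3 + 0) = 43 - 1*(-3) = 43 + 3 = 46)
o(F) = -144 (o(F) = -36 - 1*108 = -36 - 108 = -144)
21121 + o((j - 101)*(-41 - 73)) = 21121 - 144 = 20977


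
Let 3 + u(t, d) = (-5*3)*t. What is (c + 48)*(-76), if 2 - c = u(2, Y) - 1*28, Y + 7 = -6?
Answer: -8436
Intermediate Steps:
Y = -13 (Y = -7 - 6 = -13)
u(t, d) = -3 - 15*t (u(t, d) = -3 + (-5*3)*t = -3 - 15*t)
c = 63 (c = 2 - ((-3 - 15*2) - 1*28) = 2 - ((-3 - 30) - 28) = 2 - (-33 - 28) = 2 - 1*(-61) = 2 + 61 = 63)
(c + 48)*(-76) = (63 + 48)*(-76) = 111*(-76) = -8436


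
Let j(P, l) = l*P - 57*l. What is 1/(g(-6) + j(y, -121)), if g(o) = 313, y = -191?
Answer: 1/30321 ≈ 3.2980e-5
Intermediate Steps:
j(P, l) = -57*l + P*l (j(P, l) = P*l - 57*l = -57*l + P*l)
1/(g(-6) + j(y, -121)) = 1/(313 - 121*(-57 - 191)) = 1/(313 - 121*(-248)) = 1/(313 + 30008) = 1/30321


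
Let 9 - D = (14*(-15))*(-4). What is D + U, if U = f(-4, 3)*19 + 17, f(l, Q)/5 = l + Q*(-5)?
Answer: -2619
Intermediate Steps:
f(l, Q) = -25*Q + 5*l (f(l, Q) = 5*(l + Q*(-5)) = 5*(l - 5*Q) = -25*Q + 5*l)
U = -1788 (U = (-25*3 + 5*(-4))*19 + 17 = (-75 - 20)*19 + 17 = -95*19 + 17 = -1805 + 17 = -1788)
D = -831 (D = 9 - 14*(-15)*(-4) = 9 - (-210)*(-4) = 9 - 1*840 = 9 - 840 = -831)
D + U = -831 - 1788 = -2619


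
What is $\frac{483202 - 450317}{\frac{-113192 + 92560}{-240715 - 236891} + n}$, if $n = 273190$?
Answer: $\frac{7853036655}{65238601886} \approx 0.12037$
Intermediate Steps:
$\frac{483202 - 450317}{\frac{-113192 + 92560}{-240715 - 236891} + n} = \frac{483202 - 450317}{\frac{-113192 + 92560}{-240715 - 236891} + 273190} = \frac{32885}{- \frac{20632}{-477606} + 273190} = \frac{32885}{\left(-20632\right) \left(- \frac{1}{477606}\right) + 273190} = \frac{32885}{\frac{10316}{238803} + 273190} = \frac{32885}{\frac{65238601886}{238803}} = 32885 \cdot \frac{238803}{65238601886} = \frac{7853036655}{65238601886}$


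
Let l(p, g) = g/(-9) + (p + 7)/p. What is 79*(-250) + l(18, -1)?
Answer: -39497/2 ≈ -19749.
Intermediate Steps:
l(p, g) = -g/9 + (7 + p)/p (l(p, g) = g*(-⅑) + (7 + p)/p = -g/9 + (7 + p)/p)
79*(-250) + l(18, -1) = 79*(-250) + (1 + 7/18 - ⅑*(-1)) = -19750 + (1 + 7*(1/18) + ⅑) = -19750 + (1 + 7/18 + ⅑) = -19750 + 3/2 = -39497/2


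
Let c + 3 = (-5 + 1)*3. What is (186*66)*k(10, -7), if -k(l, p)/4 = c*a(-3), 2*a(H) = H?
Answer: -1104840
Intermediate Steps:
a(H) = H/2
c = -15 (c = -3 + (-5 + 1)*3 = -3 - 4*3 = -3 - 12 = -15)
k(l, p) = -90 (k(l, p) = -(-60)*(1/2)*(-3) = -(-60)*(-3)/2 = -4*45/2 = -90)
(186*66)*k(10, -7) = (186*66)*(-90) = 12276*(-90) = -1104840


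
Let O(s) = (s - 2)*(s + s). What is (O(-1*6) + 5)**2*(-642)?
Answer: -6549042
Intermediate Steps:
O(s) = 2*s*(-2 + s) (O(s) = (-2 + s)*(2*s) = 2*s*(-2 + s))
(O(-1*6) + 5)**2*(-642) = (2*(-1*6)*(-2 - 1*6) + 5)**2*(-642) = (2*(-6)*(-2 - 6) + 5)**2*(-642) = (2*(-6)*(-8) + 5)**2*(-642) = (96 + 5)**2*(-642) = 101**2*(-642) = 10201*(-642) = -6549042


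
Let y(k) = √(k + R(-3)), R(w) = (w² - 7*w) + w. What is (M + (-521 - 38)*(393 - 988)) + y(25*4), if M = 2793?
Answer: 335398 + √127 ≈ 3.3541e+5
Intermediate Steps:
R(w) = w² - 6*w
y(k) = √(27 + k) (y(k) = √(k - 3*(-6 - 3)) = √(k - 3*(-9)) = √(k + 27) = √(27 + k))
(M + (-521 - 38)*(393 - 988)) + y(25*4) = (2793 + (-521 - 38)*(393 - 988)) + √(27 + 25*4) = (2793 - 559*(-595)) + √(27 + 100) = (2793 + 332605) + √127 = 335398 + √127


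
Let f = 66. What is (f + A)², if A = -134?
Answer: 4624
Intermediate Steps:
(f + A)² = (66 - 134)² = (-68)² = 4624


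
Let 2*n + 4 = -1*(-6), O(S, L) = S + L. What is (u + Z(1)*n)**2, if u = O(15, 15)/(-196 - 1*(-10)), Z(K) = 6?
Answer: 32761/961 ≈ 34.091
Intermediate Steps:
O(S, L) = L + S
n = 1 (n = -2 + (-1*(-6))/2 = -2 + (1/2)*6 = -2 + 3 = 1)
u = -5/31 (u = (15 + 15)/(-196 - 1*(-10)) = 30/(-196 + 10) = 30/(-186) = 30*(-1/186) = -5/31 ≈ -0.16129)
(u + Z(1)*n)**2 = (-5/31 + 6*1)**2 = (-5/31 + 6)**2 = (181/31)**2 = 32761/961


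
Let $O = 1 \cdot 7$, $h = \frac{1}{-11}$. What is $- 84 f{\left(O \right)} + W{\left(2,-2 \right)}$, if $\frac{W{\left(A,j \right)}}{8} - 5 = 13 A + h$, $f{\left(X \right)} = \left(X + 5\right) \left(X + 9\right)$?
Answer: $- \frac{174688}{11} \approx -15881.0$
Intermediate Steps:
$h = - \frac{1}{11} \approx -0.090909$
$O = 7$
$f{\left(X \right)} = \left(5 + X\right) \left(9 + X\right)$
$W{\left(A,j \right)} = \frac{432}{11} + 104 A$ ($W{\left(A,j \right)} = 40 + 8 \left(13 A - \frac{1}{11}\right) = 40 + 8 \left(- \frac{1}{11} + 13 A\right) = 40 + \left(- \frac{8}{11} + 104 A\right) = \frac{432}{11} + 104 A$)
$- 84 f{\left(O \right)} + W{\left(2,-2 \right)} = - 84 \left(45 + 7^{2} + 14 \cdot 7\right) + \left(\frac{432}{11} + 104 \cdot 2\right) = - 84 \left(45 + 49 + 98\right) + \left(\frac{432}{11} + 208\right) = \left(-84\right) 192 + \frac{2720}{11} = -16128 + \frac{2720}{11} = - \frac{174688}{11}$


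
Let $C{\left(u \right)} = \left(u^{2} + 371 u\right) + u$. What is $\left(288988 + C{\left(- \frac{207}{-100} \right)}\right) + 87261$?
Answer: $\frac{3770233249}{10000} \approx 3.7702 \cdot 10^{5}$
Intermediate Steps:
$C{\left(u \right)} = u^{2} + 372 u$
$\left(288988 + C{\left(- \frac{207}{-100} \right)}\right) + 87261 = \left(288988 + - \frac{207}{-100} \left(372 - \frac{207}{-100}\right)\right) + 87261 = \left(288988 + \left(-207\right) \left(- \frac{1}{100}\right) \left(372 - - \frac{207}{100}\right)\right) + 87261 = \left(288988 + \frac{207 \left(372 + \frac{207}{100}\right)}{100}\right) + 87261 = \left(288988 + \frac{207}{100} \cdot \frac{37407}{100}\right) + 87261 = \left(288988 + \frac{7743249}{10000}\right) + 87261 = \frac{2897623249}{10000} + 87261 = \frac{3770233249}{10000}$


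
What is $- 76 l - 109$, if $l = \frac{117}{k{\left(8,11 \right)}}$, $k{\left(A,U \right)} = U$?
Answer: $- \frac{10091}{11} \approx -917.36$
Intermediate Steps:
$l = \frac{117}{11} \approx 10.636$
$- 76 l - 109 = \left(-76\right) \frac{117}{11} - 109 = - \frac{8892}{11} - 109 = - \frac{10091}{11}$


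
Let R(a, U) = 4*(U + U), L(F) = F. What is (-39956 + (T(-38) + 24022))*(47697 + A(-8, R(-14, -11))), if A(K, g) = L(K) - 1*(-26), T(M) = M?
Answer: -762103980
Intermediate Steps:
R(a, U) = 8*U (R(a, U) = 4*(2*U) = 8*U)
A(K, g) = 26 + K (A(K, g) = K - 1*(-26) = K + 26 = 26 + K)
(-39956 + (T(-38) + 24022))*(47697 + A(-8, R(-14, -11))) = (-39956 + (-38 + 24022))*(47697 + (26 - 8)) = (-39956 + 23984)*(47697 + 18) = -15972*47715 = -762103980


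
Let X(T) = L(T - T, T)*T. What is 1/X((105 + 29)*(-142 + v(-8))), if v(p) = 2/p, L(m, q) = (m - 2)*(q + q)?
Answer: -1/1453363129 ≈ -6.8806e-10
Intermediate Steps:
L(m, q) = 2*q*(-2 + m) (L(m, q) = (-2 + m)*(2*q) = 2*q*(-2 + m))
X(T) = -4*T² (X(T) = (2*T*(-2 + (T - T)))*T = (2*T*(-2 + 0))*T = (2*T*(-2))*T = (-4*T)*T = -4*T²)
1/X((105 + 29)*(-142 + v(-8))) = 1/(-4*(-142 + 2/(-8))²*(105 + 29)²) = 1/(-4*17956*(-142 + 2*(-⅛))²) = 1/(-4*17956*(-142 - ¼)²) = 1/(-4*(134*(-569/4))²) = 1/(-4*(-38123/2)²) = 1/(-4*1453363129/4) = 1/(-1453363129) = -1/1453363129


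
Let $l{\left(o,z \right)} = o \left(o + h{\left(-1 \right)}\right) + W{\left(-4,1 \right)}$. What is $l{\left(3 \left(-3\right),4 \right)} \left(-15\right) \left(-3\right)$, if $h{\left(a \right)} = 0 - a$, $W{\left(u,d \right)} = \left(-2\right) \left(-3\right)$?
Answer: $3510$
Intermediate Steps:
$W{\left(u,d \right)} = 6$
$h{\left(a \right)} = - a$
$l{\left(o,z \right)} = 6 + o \left(1 + o\right)$ ($l{\left(o,z \right)} = o \left(o - -1\right) + 6 = o \left(o + 1\right) + 6 = o \left(1 + o\right) + 6 = 6 + o \left(1 + o\right)$)
$l{\left(3 \left(-3\right),4 \right)} \left(-15\right) \left(-3\right) = \left(6 + 3 \left(-3\right) + \left(3 \left(-3\right)\right)^{2}\right) \left(-15\right) \left(-3\right) = \left(6 - 9 + \left(-9\right)^{2}\right) \left(-15\right) \left(-3\right) = \left(6 - 9 + 81\right) \left(-15\right) \left(-3\right) = 78 \left(-15\right) \left(-3\right) = \left(-1170\right) \left(-3\right) = 3510$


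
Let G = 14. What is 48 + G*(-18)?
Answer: -204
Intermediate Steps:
48 + G*(-18) = 48 + 14*(-18) = 48 - 252 = -204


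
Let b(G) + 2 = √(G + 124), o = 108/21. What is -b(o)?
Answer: 2 - 2*√1582/7 ≈ -9.3641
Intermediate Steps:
o = 36/7 (o = 108*(1/21) = 36/7 ≈ 5.1429)
b(G) = -2 + √(124 + G) (b(G) = -2 + √(G + 124) = -2 + √(124 + G))
-b(o) = -(-2 + √(124 + 36/7)) = -(-2 + √(904/7)) = -(-2 + 2*√1582/7) = 2 - 2*√1582/7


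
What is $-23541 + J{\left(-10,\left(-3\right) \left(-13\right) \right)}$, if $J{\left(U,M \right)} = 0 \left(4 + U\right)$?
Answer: $-23541$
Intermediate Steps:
$J{\left(U,M \right)} = 0$
$-23541 + J{\left(-10,\left(-3\right) \left(-13\right) \right)} = -23541 + 0 = -23541$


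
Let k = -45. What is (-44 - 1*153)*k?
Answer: 8865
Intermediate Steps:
(-44 - 1*153)*k = (-44 - 1*153)*(-45) = (-44 - 153)*(-45) = -197*(-45) = 8865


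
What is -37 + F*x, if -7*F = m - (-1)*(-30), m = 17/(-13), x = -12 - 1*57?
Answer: -31450/91 ≈ -345.60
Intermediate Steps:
x = -69 (x = -12 - 57 = -69)
m = -17/13 (m = 17*(-1/13) = -17/13 ≈ -1.3077)
F = 407/91 (F = -(-17/13 - (-1)*(-30))/7 = -(-17/13 - 1*30)/7 = -(-17/13 - 30)/7 = -⅐*(-407/13) = 407/91 ≈ 4.4725)
-37 + F*x = -37 + (407/91)*(-69) = -37 - 28083/91 = -31450/91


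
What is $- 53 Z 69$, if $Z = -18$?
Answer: $65826$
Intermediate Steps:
$- 53 Z 69 = \left(-53\right) \left(-18\right) 69 = 954 \cdot 69 = 65826$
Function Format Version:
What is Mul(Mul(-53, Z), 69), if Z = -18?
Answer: 65826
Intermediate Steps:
Mul(Mul(-53, Z), 69) = Mul(Mul(-53, -18), 69) = Mul(954, 69) = 65826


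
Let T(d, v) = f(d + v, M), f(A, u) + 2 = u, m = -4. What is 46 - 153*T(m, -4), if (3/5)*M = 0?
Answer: 352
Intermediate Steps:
M = 0 (M = (5/3)*0 = 0)
f(A, u) = -2 + u
T(d, v) = -2 (T(d, v) = -2 + 0 = -2)
46 - 153*T(m, -4) = 46 - 153*(-2) = 46 + 306 = 352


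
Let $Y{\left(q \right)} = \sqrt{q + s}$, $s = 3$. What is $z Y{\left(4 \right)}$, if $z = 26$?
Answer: $26 \sqrt{7} \approx 68.79$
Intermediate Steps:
$Y{\left(q \right)} = \sqrt{3 + q}$ ($Y{\left(q \right)} = \sqrt{q + 3} = \sqrt{3 + q}$)
$z Y{\left(4 \right)} = 26 \sqrt{3 + 4} = 26 \sqrt{7}$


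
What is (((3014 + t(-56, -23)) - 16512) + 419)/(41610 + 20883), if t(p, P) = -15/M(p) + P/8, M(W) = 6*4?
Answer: -26165/124986 ≈ -0.20934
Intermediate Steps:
M(W) = 24
t(p, P) = -5/8 + P/8 (t(p, P) = -15/24 + P/8 = -15*1/24 + P*(⅛) = -5/8 + P/8)
(((3014 + t(-56, -23)) - 16512) + 419)/(41610 + 20883) = (((3014 + (-5/8 + (⅛)*(-23))) - 16512) + 419)/(41610 + 20883) = (((3014 + (-5/8 - 23/8)) - 16512) + 419)/62493 = (((3014 - 7/2) - 16512) + 419)*(1/62493) = ((6021/2 - 16512) + 419)*(1/62493) = (-27003/2 + 419)*(1/62493) = -26165/2*1/62493 = -26165/124986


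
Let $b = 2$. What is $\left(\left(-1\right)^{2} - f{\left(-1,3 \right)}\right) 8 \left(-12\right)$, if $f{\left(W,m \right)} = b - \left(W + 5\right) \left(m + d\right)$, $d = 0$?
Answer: $-1056$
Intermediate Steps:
$f{\left(W,m \right)} = 2 - m \left(5 + W\right)$ ($f{\left(W,m \right)} = 2 - \left(W + 5\right) \left(m + 0\right) = 2 - \left(5 + W\right) m = 2 - m \left(5 + W\right)$)
$\left(\left(-1\right)^{2} - f{\left(-1,3 \right)}\right) 8 \left(-12\right) = \left(\left(-1\right)^{2} - \left(2 - 15 - \left(-1\right) 3\right)\right) 8 \left(-12\right) = \left(1 - \left(2 - 15 + 3\right)\right) 8 \left(-12\right) = \left(1 - -10\right) 8 \left(-12\right) = \left(1 + 10\right) 8 \left(-12\right) = 11 \cdot 8 \left(-12\right) = 88 \left(-12\right) = -1056$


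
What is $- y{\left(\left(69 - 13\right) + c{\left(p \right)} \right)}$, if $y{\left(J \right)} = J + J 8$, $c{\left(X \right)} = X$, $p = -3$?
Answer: $-477$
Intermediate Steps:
$y{\left(J \right)} = 9 J$ ($y{\left(J \right)} = J + 8 J = 9 J$)
$- y{\left(\left(69 - 13\right) + c{\left(p \right)} \right)} = - 9 \left(\left(69 - 13\right) - 3\right) = - 9 \left(56 - 3\right) = - 9 \cdot 53 = \left(-1\right) 477 = -477$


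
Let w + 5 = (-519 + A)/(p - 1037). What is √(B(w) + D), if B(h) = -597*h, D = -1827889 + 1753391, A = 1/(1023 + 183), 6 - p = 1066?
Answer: I*√5658324339318594/280998 ≈ 267.7*I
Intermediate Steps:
p = -1060 (p = 6 - 1*1066 = 6 - 1066 = -1060)
A = 1/1206 ≈ 0.00082919
w = -12018997/2528982 (w = -5 + (-519 + 1/1206)/(-1060 - 1037) = -5 - 625913/1206/(-2097) = -5 - 625913/1206*(-1/2097) = -5 + 625913/2528982 = -12018997/2528982 ≈ -4.7525)
D = -74498
√(B(w) + D) = √(-597*(-12018997/2528982) - 74498) = √(2391780403/842994 - 74498) = √(-60409586609/842994) = I*√5658324339318594/280998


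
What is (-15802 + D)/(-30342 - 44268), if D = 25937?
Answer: -2027/14922 ≈ -0.13584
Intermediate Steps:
(-15802 + D)/(-30342 - 44268) = (-15802 + 25937)/(-30342 - 44268) = 10135/(-74610) = 10135*(-1/74610) = -2027/14922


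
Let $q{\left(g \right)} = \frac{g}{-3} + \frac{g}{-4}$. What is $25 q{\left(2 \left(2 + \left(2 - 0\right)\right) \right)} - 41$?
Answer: $- \frac{473}{3} \approx -157.67$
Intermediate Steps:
$q{\left(g \right)} = - \frac{7 g}{12}$ ($q{\left(g \right)} = g \left(- \frac{1}{3}\right) + g \left(- \frac{1}{4}\right) = - \frac{g}{3} - \frac{g}{4} = - \frac{7 g}{12}$)
$25 q{\left(2 \left(2 + \left(2 - 0\right)\right) \right)} - 41 = 25 \left(- \frac{7 \cdot 2 \left(2 + \left(2 - 0\right)\right)}{12}\right) - 41 = 25 \left(- \frac{7 \cdot 2 \left(2 + \left(2 + 0\right)\right)}{12}\right) - 41 = 25 \left(- \frac{7 \cdot 2 \left(2 + 2\right)}{12}\right) - 41 = 25 \left(- \frac{7 \cdot 2 \cdot 4}{12}\right) - 41 = 25 \left(\left(- \frac{7}{12}\right) 8\right) - 41 = 25 \left(- \frac{14}{3}\right) - 41 = - \frac{350}{3} - 41 = - \frac{473}{3}$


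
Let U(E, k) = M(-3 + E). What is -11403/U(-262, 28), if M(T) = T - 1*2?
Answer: 3801/89 ≈ 42.708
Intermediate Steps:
M(T) = -2 + T (M(T) = T - 2 = -2 + T)
U(E, k) = -5 + E (U(E, k) = -2 + (-3 + E) = -5 + E)
-11403/U(-262, 28) = -11403/(-5 - 262) = -11403/(-267) = -11403*(-1/267) = 3801/89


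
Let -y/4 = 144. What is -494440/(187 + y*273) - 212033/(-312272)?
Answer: 187701882693/49045752592 ≈ 3.8271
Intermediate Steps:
y = -576 (y = -4*144 = -576)
-494440/(187 + y*273) - 212033/(-312272) = -494440/(187 - 576*273) - 212033/(-312272) = -494440/(187 - 157248) - 212033*(-1/312272) = -494440/(-157061) + 212033/312272 = -494440*(-1/157061) + 212033/312272 = 494440/157061 + 212033/312272 = 187701882693/49045752592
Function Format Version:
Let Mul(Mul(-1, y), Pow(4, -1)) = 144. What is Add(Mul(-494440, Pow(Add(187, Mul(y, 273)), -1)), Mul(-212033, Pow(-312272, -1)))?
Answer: Rational(187701882693, 49045752592) ≈ 3.8271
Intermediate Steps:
y = -576 (y = Mul(-4, 144) = -576)
Add(Mul(-494440, Pow(Add(187, Mul(y, 273)), -1)), Mul(-212033, Pow(-312272, -1))) = Add(Mul(-494440, Pow(Add(187, Mul(-576, 273)), -1)), Mul(-212033, Pow(-312272, -1))) = Add(Mul(-494440, Pow(Add(187, -157248), -1)), Mul(-212033, Rational(-1, 312272))) = Add(Mul(-494440, Pow(-157061, -1)), Rational(212033, 312272)) = Add(Mul(-494440, Rational(-1, 157061)), Rational(212033, 312272)) = Add(Rational(494440, 157061), Rational(212033, 312272)) = Rational(187701882693, 49045752592)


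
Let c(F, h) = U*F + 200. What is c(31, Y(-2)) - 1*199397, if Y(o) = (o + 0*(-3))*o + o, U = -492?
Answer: -214449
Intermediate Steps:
Y(o) = o + o² (Y(o) = (o + 0)*o + o = o*o + o = o² + o = o + o²)
c(F, h) = 200 - 492*F (c(F, h) = -492*F + 200 = 200 - 492*F)
c(31, Y(-2)) - 1*199397 = (200 - 492*31) - 1*199397 = (200 - 15252) - 199397 = -15052 - 199397 = -214449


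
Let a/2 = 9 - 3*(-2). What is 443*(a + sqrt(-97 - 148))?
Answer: 13290 + 3101*I*sqrt(5) ≈ 13290.0 + 6934.0*I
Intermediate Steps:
a = 30 (a = 2*(9 - 3*(-2)) = 2*(9 + 6) = 2*15 = 30)
443*(a + sqrt(-97 - 148)) = 443*(30 + sqrt(-97 - 148)) = 443*(30 + sqrt(-245)) = 443*(30 + 7*I*sqrt(5)) = 13290 + 3101*I*sqrt(5)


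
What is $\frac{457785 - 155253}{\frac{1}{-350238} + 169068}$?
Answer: $\frac{105958202616}{59214038183} \approx 1.7894$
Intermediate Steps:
$\frac{457785 - 155253}{\frac{1}{-350238} + 169068} = \frac{302532}{- \frac{1}{350238} + 169068} = \frac{302532}{\frac{59214038183}{350238}} = 302532 \cdot \frac{350238}{59214038183} = \frac{105958202616}{59214038183}$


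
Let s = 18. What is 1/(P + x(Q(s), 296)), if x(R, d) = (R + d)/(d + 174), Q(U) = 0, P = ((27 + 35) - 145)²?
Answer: 235/1619063 ≈ 0.00014515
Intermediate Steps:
P = 6889 (P = (62 - 145)² = (-83)² = 6889)
x(R, d) = (R + d)/(174 + d)
1/(P + x(Q(s), 296)) = 1/(6889 + (0 + 296)/(174 + 296)) = 1/(6889 + 296/470) = 1/(6889 + (1/470)*296) = 1/(6889 + 148/235) = 1/(1619063/235) = 235/1619063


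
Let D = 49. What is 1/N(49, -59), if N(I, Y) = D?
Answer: 1/49 ≈ 0.020408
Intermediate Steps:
N(I, Y) = 49
1/N(49, -59) = 1/49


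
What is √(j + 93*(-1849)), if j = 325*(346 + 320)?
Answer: √44493 ≈ 210.93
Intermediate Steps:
j = 216450 (j = 325*666 = 216450)
√(j + 93*(-1849)) = √(216450 + 93*(-1849)) = √(216450 - 171957) = √44493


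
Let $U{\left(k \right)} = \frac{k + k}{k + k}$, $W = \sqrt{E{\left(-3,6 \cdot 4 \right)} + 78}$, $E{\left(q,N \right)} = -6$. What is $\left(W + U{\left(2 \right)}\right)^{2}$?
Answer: $73 + 12 \sqrt{2} \approx 89.971$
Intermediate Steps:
$W = 6 \sqrt{2}$ ($W = \sqrt{-6 + 78} = \sqrt{72} = 6 \sqrt{2} \approx 8.4853$)
$U{\left(k \right)} = 1$ ($U{\left(k \right)} = \frac{2 k}{2 k} = 2 k \frac{1}{2 k} = 1$)
$\left(W + U{\left(2 \right)}\right)^{2} = \left(6 \sqrt{2} + 1\right)^{2} = \left(1 + 6 \sqrt{2}\right)^{2}$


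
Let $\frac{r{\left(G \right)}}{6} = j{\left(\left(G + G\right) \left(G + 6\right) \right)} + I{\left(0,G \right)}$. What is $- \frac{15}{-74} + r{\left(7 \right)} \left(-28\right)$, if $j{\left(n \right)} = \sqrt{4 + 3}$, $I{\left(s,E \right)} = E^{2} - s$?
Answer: $- \frac{609153}{74} - 168 \sqrt{7} \approx -8676.3$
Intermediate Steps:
$j{\left(n \right)} = \sqrt{7}$
$r{\left(G \right)} = 6 \sqrt{7} + 6 G^{2}$ ($r{\left(G \right)} = 6 \left(\sqrt{7} + \left(G^{2} - 0\right)\right) = 6 \left(\sqrt{7} + \left(G^{2} + 0\right)\right) = 6 \left(\sqrt{7} + G^{2}\right) = 6 \sqrt{7} + 6 G^{2}$)
$- \frac{15}{-74} + r{\left(7 \right)} \left(-28\right) = - \frac{15}{-74} + \left(6 \sqrt{7} + 6 \cdot 7^{2}\right) \left(-28\right) = \left(-15\right) \left(- \frac{1}{74}\right) + \left(6 \sqrt{7} + 6 \cdot 49\right) \left(-28\right) = \frac{15}{74} + \left(6 \sqrt{7} + 294\right) \left(-28\right) = \frac{15}{74} + \left(294 + 6 \sqrt{7}\right) \left(-28\right) = \frac{15}{74} - \left(8232 + 168 \sqrt{7}\right) = - \frac{609153}{74} - 168 \sqrt{7}$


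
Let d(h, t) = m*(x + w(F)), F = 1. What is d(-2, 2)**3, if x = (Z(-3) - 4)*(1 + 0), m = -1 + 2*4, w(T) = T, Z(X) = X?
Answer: -74088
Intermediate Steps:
m = 7 (m = -1 + 8 = 7)
x = -7 (x = (-3 - 4)*(1 + 0) = -7*1 = -7)
d(h, t) = -42 (d(h, t) = 7*(-7 + 1) = 7*(-6) = -42)
d(-2, 2)**3 = (-42)**3 = -74088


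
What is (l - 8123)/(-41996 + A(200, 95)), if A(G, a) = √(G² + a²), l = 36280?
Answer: -1182481372/1763614991 - 140785*√1961/1763614991 ≈ -0.67402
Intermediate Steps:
(l - 8123)/(-41996 + A(200, 95)) = (36280 - 8123)/(-41996 + √(200² + 95²)) = 28157/(-41996 + √(40000 + 9025)) = 28157/(-41996 + √49025) = 28157/(-41996 + 5*√1961)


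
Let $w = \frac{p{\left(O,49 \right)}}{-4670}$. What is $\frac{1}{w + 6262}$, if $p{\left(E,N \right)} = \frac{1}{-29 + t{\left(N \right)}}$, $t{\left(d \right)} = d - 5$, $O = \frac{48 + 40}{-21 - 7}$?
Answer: $\frac{70050}{438653099} \approx 0.00015969$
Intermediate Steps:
$O = - \frac{22}{7}$ ($O = \frac{88}{-28} = 88 \left(- \frac{1}{28}\right) = - \frac{22}{7} \approx -3.1429$)
$t{\left(d \right)} = -5 + d$
$p{\left(E,N \right)} = \frac{1}{-34 + N}$ ($p{\left(E,N \right)} = \frac{1}{-29 + \left(-5 + N\right)} = \frac{1}{-34 + N}$)
$w = - \frac{1}{70050}$ ($w = \frac{1}{\left(-34 + 49\right) \left(-4670\right)} = \frac{1}{15} \left(- \frac{1}{4670}\right) = - \frac{1}{70050} \approx -1.4276 \cdot 10^{-5}$)
$\frac{1}{w + 6262} = \frac{1}{- \frac{1}{70050} + 6262} = \frac{1}{\frac{438653099}{70050}} = \frac{70050}{438653099}$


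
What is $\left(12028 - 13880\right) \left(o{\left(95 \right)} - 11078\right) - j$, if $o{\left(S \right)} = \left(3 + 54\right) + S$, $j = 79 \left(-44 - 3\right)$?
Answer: $20238665$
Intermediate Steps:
$j = -3713$ ($j = 79 \left(-47\right) = -3713$)
$o{\left(S \right)} = 57 + S$
$\left(12028 - 13880\right) \left(o{\left(95 \right)} - 11078\right) - j = \left(12028 - 13880\right) \left(\left(57 + 95\right) - 11078\right) - -3713 = - 1852 \left(152 - 11078\right) + 3713 = \left(-1852\right) \left(-10926\right) + 3713 = 20234952 + 3713 = 20238665$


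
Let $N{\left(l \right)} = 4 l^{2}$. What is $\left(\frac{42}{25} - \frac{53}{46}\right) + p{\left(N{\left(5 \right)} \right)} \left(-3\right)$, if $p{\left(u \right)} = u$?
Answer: $- \frac{344393}{1150} \approx -299.47$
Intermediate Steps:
$\left(\frac{42}{25} - \frac{53}{46}\right) + p{\left(N{\left(5 \right)} \right)} \left(-3\right) = \left(\frac{42}{25} - \frac{53}{46}\right) + 4 \cdot 5^{2} \left(-3\right) = \left(42 \cdot \frac{1}{25} - \frac{53}{46}\right) + 4 \cdot 25 \left(-3\right) = \left(\frac{42}{25} - \frac{53}{46}\right) + 100 \left(-3\right) = \frac{607}{1150} - 300 = - \frac{344393}{1150}$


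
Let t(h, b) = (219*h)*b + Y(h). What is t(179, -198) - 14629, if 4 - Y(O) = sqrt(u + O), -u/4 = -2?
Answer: -7776423 - sqrt(187) ≈ -7.7764e+6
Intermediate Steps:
u = 8 (u = -4*(-2) = 8)
Y(O) = 4 - sqrt(8 + O)
t(h, b) = 4 - sqrt(8 + h) + 219*b*h (t(h, b) = (219*h)*b + (4 - sqrt(8 + h)) = 219*b*h + (4 - sqrt(8 + h)) = 4 - sqrt(8 + h) + 219*b*h)
t(179, -198) - 14629 = (4 - sqrt(8 + 179) + 219*(-198)*179) - 14629 = (4 - sqrt(187) - 7761798) - 14629 = (-7761794 - sqrt(187)) - 14629 = -7776423 - sqrt(187)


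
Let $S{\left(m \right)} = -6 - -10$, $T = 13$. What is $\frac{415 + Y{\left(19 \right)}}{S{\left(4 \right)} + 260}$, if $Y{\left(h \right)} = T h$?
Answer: $\frac{331}{132} \approx 2.5076$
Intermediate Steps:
$S{\left(m \right)} = 4$ ($S{\left(m \right)} = -6 + 10 = 4$)
$Y{\left(h \right)} = 13 h$
$\frac{415 + Y{\left(19 \right)}}{S{\left(4 \right)} + 260} = \frac{415 + 13 \cdot 19}{4 + 260} = \frac{415 + 247}{264} = 662 \cdot \frac{1}{264} = \frac{331}{132}$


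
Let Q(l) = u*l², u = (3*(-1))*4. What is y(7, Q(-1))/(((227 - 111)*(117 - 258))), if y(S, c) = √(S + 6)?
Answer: -√13/16356 ≈ -0.00022044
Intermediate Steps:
u = -12 (u = -3*4 = -12)
Q(l) = -12*l²
y(S, c) = √(6 + S)
y(7, Q(-1))/(((227 - 111)*(117 - 258))) = √(6 + 7)/(((227 - 111)*(117 - 258))) = √13/((116*(-141))) = √13/(-16356) = √13*(-1/16356) = -√13/16356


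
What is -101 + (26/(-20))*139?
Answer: -2817/10 ≈ -281.70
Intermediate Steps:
-101 + (26/(-20))*139 = -101 + (26*(-1/20))*139 = -101 - 13/10*139 = -101 - 1807/10 = -2817/10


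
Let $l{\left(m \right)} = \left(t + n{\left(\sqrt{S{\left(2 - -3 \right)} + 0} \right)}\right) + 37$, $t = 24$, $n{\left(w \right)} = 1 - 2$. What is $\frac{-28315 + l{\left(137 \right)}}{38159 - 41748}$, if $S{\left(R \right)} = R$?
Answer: $\frac{28255}{3589} \approx 7.8727$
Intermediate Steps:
$n{\left(w \right)} = -1$
$l{\left(m \right)} = 60$ ($l{\left(m \right)} = \left(24 - 1\right) + 37 = 23 + 37 = 60$)
$\frac{-28315 + l{\left(137 \right)}}{38159 - 41748} = \frac{-28315 + 60}{38159 - 41748} = - \frac{28255}{-3589} = \left(-28255\right) \left(- \frac{1}{3589}\right) = \frac{28255}{3589}$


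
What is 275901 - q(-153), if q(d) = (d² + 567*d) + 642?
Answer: 338601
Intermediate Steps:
q(d) = 642 + d² + 567*d
275901 - q(-153) = 275901 - (642 + (-153)² + 567*(-153)) = 275901 - (642 + 23409 - 86751) = 275901 - 1*(-62700) = 275901 + 62700 = 338601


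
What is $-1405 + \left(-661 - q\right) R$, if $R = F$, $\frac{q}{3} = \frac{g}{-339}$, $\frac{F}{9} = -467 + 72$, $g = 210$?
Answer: $\frac{264628300}{113} \approx 2.3418 \cdot 10^{6}$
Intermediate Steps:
$F = -3555$ ($F = 9 \left(-467 + 72\right) = 9 \left(-395\right) = -3555$)
$q = - \frac{210}{113}$ ($q = 3 \frac{210}{-339} = 3 \cdot 210 \left(- \frac{1}{339}\right) = 3 \left(- \frac{70}{113}\right) = - \frac{210}{113} \approx -1.8584$)
$R = -3555$
$-1405 + \left(-661 - q\right) R = -1405 + \left(-661 - - \frac{210}{113}\right) \left(-3555\right) = -1405 + \left(-661 + \frac{210}{113}\right) \left(-3555\right) = -1405 - - \frac{264787065}{113} = -1405 + \frac{264787065}{113} = \frac{264628300}{113}$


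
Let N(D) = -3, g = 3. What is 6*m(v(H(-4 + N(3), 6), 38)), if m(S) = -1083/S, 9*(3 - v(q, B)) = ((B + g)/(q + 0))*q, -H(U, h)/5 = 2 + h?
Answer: 29241/7 ≈ 4177.3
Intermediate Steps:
H(U, h) = -10 - 5*h (H(U, h) = -5*(2 + h) = -10 - 5*h)
v(q, B) = 8/3 - B/9 (v(q, B) = 3 - (B + 3)/(q + 0)*q/9 = 3 - (3 + B)/q*q/9 = 3 - (3 + B)/9 = 3 + (-1/3 - B/9) = 8/3 - B/9)
6*m(v(H(-4 + N(3), 6), 38)) = 6*(-1083/(8/3 - 1/9*38)) = 6*(-1083/(8/3 - 38/9)) = 6*(-1083/(-14/9)) = 6*(-1083*(-9/14)) = 6*(9747/14) = 29241/7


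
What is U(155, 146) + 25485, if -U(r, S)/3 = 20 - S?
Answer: 25863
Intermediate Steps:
U(r, S) = -60 + 3*S (U(r, S) = -3*(20 - S) = -60 + 3*S)
U(155, 146) + 25485 = (-60 + 3*146) + 25485 = (-60 + 438) + 25485 = 378 + 25485 = 25863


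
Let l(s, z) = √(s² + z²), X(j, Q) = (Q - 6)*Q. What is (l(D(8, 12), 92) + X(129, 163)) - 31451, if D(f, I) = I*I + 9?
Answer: -5860 + √31873 ≈ -5681.5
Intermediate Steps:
X(j, Q) = Q*(-6 + Q) (X(j, Q) = (-6 + Q)*Q = Q*(-6 + Q))
D(f, I) = 9 + I² (D(f, I) = I² + 9 = 9 + I²)
(l(D(8, 12), 92) + X(129, 163)) - 31451 = (√((9 + 12²)² + 92²) + 163*(-6 + 163)) - 31451 = (√((9 + 144)² + 8464) + 163*157) - 31451 = (√(153² + 8464) + 25591) - 31451 = (√(23409 + 8464) + 25591) - 31451 = (√31873 + 25591) - 31451 = (25591 + √31873) - 31451 = -5860 + √31873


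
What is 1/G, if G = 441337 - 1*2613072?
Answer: -1/2171735 ≈ -4.6046e-7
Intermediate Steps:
G = -2171735 (G = 441337 - 2613072 = -2171735)
1/G = 1/(-2171735) = -1/2171735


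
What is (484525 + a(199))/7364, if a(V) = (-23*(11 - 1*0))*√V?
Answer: 484525/7364 - 253*√199/7364 ≈ 65.312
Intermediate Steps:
a(V) = -253*√V (a(V) = (-23*(11 + 0))*√V = (-23*11)*√V = -253*√V)
(484525 + a(199))/7364 = (484525 - 253*√199)/7364 = (484525 - 253*√199)*(1/7364) = 484525/7364 - 253*√199/7364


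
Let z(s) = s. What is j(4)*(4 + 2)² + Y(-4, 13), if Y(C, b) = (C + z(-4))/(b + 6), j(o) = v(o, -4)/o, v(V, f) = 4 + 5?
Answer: 1531/19 ≈ 80.579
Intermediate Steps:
v(V, f) = 9
j(o) = 9/o
Y(C, b) = (-4 + C)/(6 + b) (Y(C, b) = (C - 4)/(b + 6) = (-4 + C)/(6 + b))
j(4)*(4 + 2)² + Y(-4, 13) = (9/4)*(4 + 2)² + (-4 - 4)/(6 + 13) = (9*(¼))*6² - 8/19 = (9/4)*36 + (1/19)*(-8) = 81 - 8/19 = 1531/19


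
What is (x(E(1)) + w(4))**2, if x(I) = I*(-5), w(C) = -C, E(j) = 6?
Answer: 1156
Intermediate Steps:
x(I) = -5*I
(x(E(1)) + w(4))**2 = (-5*6 - 1*4)**2 = (-30 - 4)**2 = (-34)**2 = 1156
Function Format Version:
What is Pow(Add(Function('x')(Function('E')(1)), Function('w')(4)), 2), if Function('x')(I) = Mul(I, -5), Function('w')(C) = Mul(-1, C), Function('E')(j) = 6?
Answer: 1156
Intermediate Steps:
Function('x')(I) = Mul(-5, I)
Pow(Add(Function('x')(Function('E')(1)), Function('w')(4)), 2) = Pow(Add(Mul(-5, 6), Mul(-1, 4)), 2) = Pow(Add(-30, -4), 2) = Pow(-34, 2) = 1156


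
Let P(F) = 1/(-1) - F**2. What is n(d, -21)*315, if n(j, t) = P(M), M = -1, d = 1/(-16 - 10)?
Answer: -630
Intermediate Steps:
d = -1/26 (d = 1/(-26) = -1/26 ≈ -0.038462)
P(F) = -1 - F**2
n(j, t) = -2 (n(j, t) = -1 - 1*(-1)**2 = -1 - 1*1 = -1 - 1 = -2)
n(d, -21)*315 = -2*315 = -630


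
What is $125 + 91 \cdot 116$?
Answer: $10681$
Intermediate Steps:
$125 + 91 \cdot 116 = 125 + 10556 = 10681$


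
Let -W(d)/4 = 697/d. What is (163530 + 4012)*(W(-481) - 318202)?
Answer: -25642700844708/481 ≈ -5.3311e+10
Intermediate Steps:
W(d) = -2788/d
(163530 + 4012)*(W(-481) - 318202) = (163530 + 4012)*(-2788/(-481) - 318202) = 167542*(-2788*(-1/481) - 318202) = 167542*(2788/481 - 318202) = 167542*(-153052374/481) = -25642700844708/481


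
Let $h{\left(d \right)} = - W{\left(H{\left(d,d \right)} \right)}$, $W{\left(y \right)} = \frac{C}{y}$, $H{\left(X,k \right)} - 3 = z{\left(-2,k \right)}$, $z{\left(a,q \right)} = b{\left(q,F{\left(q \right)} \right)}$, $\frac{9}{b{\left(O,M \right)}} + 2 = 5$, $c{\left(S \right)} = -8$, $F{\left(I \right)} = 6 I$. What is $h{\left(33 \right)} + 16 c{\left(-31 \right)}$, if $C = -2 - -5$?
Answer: $- \frac{257}{2} \approx -128.5$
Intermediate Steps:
$C = 3$ ($C = -2 + 5 = 3$)
$b{\left(O,M \right)} = 3$ ($b{\left(O,M \right)} = \frac{9}{-2 + 5} = \frac{9}{3} = 9 \cdot \frac{1}{3} = 3$)
$z{\left(a,q \right)} = 3$
$H{\left(X,k \right)} = 6$ ($H{\left(X,k \right)} = 3 + 3 = 6$)
$W{\left(y \right)} = \frac{3}{y}$
$h{\left(d \right)} = - \frac{1}{2}$ ($h{\left(d \right)} = - \frac{3}{6} = \left(-1\right) \frac{1}{2} = - \frac{1}{2}$)
$h{\left(33 \right)} + 16 c{\left(-31 \right)} = - \frac{1}{2} + 16 \left(-8\right) = - \frac{1}{2} - 128 = - \frac{257}{2}$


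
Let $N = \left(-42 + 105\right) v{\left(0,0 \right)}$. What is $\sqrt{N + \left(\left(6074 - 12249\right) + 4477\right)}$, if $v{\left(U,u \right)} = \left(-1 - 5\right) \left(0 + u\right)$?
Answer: $i \sqrt{1698} \approx 41.207 i$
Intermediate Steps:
$v{\left(U,u \right)} = - 6 u$
$N = 0$ ($N = \left(-42 + 105\right) \left(\left(-6\right) 0\right) = 63 \cdot 0 = 0$)
$\sqrt{N + \left(\left(6074 - 12249\right) + 4477\right)} = \sqrt{0 + \left(\left(6074 - 12249\right) + 4477\right)} = \sqrt{0 + \left(-6175 + 4477\right)} = \sqrt{0 - 1698} = \sqrt{-1698} = i \sqrt{1698}$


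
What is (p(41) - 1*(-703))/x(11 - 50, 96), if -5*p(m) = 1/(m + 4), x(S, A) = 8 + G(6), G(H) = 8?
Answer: 79087/1800 ≈ 43.937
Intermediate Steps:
x(S, A) = 16 (x(S, A) = 8 + 8 = 16)
p(m) = -1/(5*(4 + m)) (p(m) = -1/(5*(m + 4)) = -1/(5*(4 + m)))
(p(41) - 1*(-703))/x(11 - 50, 96) = (-1/(20 + 5*41) - 1*(-703))/16 = (-1/(20 + 205) + 703)*(1/16) = (-1/225 + 703)*(1/16) = (158174/225)*(1/16) = 79087/1800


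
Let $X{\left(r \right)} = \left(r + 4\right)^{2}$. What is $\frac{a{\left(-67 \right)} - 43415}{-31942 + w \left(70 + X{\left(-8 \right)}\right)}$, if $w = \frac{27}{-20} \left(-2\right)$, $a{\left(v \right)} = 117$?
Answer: $\frac{216490}{158549} \approx 1.3654$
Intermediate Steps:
$X{\left(r \right)} = \left(4 + r\right)^{2}$
$w = \frac{27}{10}$ ($w = 27 \left(- \frac{1}{20}\right) \left(-2\right) = \left(- \frac{27}{20}\right) \left(-2\right) = \frac{27}{10} \approx 2.7$)
$\frac{a{\left(-67 \right)} - 43415}{-31942 + w \left(70 + X{\left(-8 \right)}\right)} = \frac{117 - 43415}{-31942 + \frac{27 \left(70 + \left(4 - 8\right)^{2}\right)}{10}} = - \frac{43298}{-31942 + \frac{27 \left(70 + \left(-4\right)^{2}\right)}{10}} = - \frac{43298}{-31942 + \frac{27 \left(70 + 16\right)}{10}} = - \frac{43298}{-31942 + \frac{27}{10} \cdot 86} = - \frac{43298}{-31942 + \frac{1161}{5}} = - \frac{43298}{- \frac{158549}{5}} = \left(-43298\right) \left(- \frac{5}{158549}\right) = \frac{216490}{158549}$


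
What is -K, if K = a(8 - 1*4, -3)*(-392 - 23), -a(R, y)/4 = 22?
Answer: -36520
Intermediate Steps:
a(R, y) = -88 (a(R, y) = -4*22 = -88)
K = 36520 (K = -88*(-392 - 23) = -88*(-415) = 36520)
-K = -1*36520 = -36520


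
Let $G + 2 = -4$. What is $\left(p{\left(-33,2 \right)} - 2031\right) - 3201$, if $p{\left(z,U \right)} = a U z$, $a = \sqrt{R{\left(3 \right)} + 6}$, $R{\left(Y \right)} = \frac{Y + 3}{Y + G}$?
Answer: $-5364$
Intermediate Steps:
$G = -6$ ($G = -2 - 4 = -6$)
$R{\left(Y \right)} = \frac{3 + Y}{-6 + Y}$ ($R{\left(Y \right)} = \frac{Y + 3}{Y - 6} = \frac{3 + Y}{-6 + Y}$)
$a = 2$ ($a = \sqrt{\frac{3 + 3}{-6 + 3} + 6} = \sqrt{\frac{1}{-3} \cdot 6 + 6} = \sqrt{\left(- \frac{1}{3}\right) 6 + 6} = \sqrt{-2 + 6} = \sqrt{4} = 2$)
$p{\left(z,U \right)} = 2 U z$
$\left(p{\left(-33,2 \right)} - 2031\right) - 3201 = \left(2 \cdot 2 \left(-33\right) - 2031\right) - 3201 = \left(-132 - 2031\right) - 3201 = -2163 - 3201 = -5364$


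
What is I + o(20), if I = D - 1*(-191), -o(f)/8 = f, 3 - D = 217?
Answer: -183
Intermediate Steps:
D = -214 (D = 3 - 1*217 = 3 - 217 = -214)
o(f) = -8*f
I = -23 (I = -214 - 1*(-191) = -214 + 191 = -23)
I + o(20) = -23 - 8*20 = -23 - 160 = -183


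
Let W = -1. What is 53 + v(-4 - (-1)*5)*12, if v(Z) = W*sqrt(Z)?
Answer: 41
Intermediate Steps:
v(Z) = -sqrt(Z)
53 + v(-4 - (-1)*5)*12 = 53 - sqrt(-4 - (-1)*5)*12 = 53 - sqrt(-4 - 1*(-5))*12 = 53 - sqrt(-4 + 5)*12 = 53 - sqrt(1)*12 = 53 - 1*1*12 = 53 - 1*12 = 53 - 12 = 41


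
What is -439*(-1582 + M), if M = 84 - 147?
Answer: 722155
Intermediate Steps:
M = -63
-439*(-1582 + M) = -439*(-1582 - 63) = -439*(-1645) = 722155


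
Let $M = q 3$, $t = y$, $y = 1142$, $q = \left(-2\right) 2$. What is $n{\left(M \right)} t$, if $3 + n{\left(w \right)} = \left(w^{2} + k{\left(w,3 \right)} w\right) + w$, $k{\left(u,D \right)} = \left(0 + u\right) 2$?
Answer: $476214$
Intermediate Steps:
$q = -4$
$k{\left(u,D \right)} = 2 u$ ($k{\left(u,D \right)} = u 2 = 2 u$)
$t = 1142$
$M = -12$ ($M = \left(-4\right) 3 = -12$)
$n{\left(w \right)} = -3 + w + 3 w^{2}$ ($n{\left(w \right)} = -3 + \left(\left(w^{2} + 2 w w\right) + w\right) = -3 + \left(\left(w^{2} + 2 w^{2}\right) + w\right) = -3 + \left(3 w^{2} + w\right) = -3 + \left(w + 3 w^{2}\right) = -3 + w + 3 w^{2}$)
$n{\left(M \right)} t = \left(-3 - 12 + 3 \left(-12\right)^{2}\right) 1142 = \left(-3 - 12 + 3 \cdot 144\right) 1142 = \left(-3 - 12 + 432\right) 1142 = 417 \cdot 1142 = 476214$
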